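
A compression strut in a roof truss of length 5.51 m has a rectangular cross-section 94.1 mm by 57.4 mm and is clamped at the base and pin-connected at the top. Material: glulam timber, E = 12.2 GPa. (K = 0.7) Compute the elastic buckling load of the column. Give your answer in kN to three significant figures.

Buckling occurs about the weak axis: I_min = h·b³/12 with b = 57.4 mm (the shorter side).
I_min = 94.1×57.4³/12 = 1.483×10^6 mm⁴
I = 1.483×10^6 mm⁴ = 1.483×10^-6 m⁴
Effective length L_e = K·L = 0.7 × 5.51 = 3.857 m
P_cr = π²EI / L_e² = π² × 12.2×10⁹ × 1.483×10^-6 / 3.857² = 1.200×10^4 N

P_cr ≈ 12.0 kN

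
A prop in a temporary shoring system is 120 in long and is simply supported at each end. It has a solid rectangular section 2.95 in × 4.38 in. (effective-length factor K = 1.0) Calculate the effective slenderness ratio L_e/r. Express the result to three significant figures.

Buckling occurs about the weak axis: I_min = h·b³/12 with b = 2.95 in (the shorter side).
I_min = 4.38×2.95³/12 = 9.370 in⁴
A = 12.92 in²;  r_min = √(I/A) = √(9.370/12.92) = 0.8516 in
L_e = K·L = 1 × 120 = 120.0 in
λ = L_e / r_min = 120.00 / 0.8516 = 141

λ ≈ 141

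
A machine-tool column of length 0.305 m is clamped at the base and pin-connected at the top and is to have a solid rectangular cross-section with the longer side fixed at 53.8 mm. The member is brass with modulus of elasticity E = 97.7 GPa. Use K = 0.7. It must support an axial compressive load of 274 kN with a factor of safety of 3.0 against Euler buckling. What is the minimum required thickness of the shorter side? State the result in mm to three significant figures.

b ≈ 20.5 mm

Required P_cr = n·P = 3.0 × 274 = 822.0 kN
L_e = K·L = 0.7 × 0.305 = 0.2135 m
Required I = P_cr·L_e²/(π²E) = 8.220×10^5 × 0.2135² / (π² × 9.77×10^10) = 3.886×10^-8 m⁴
I_req = 3.886×10^4 mm⁴
Rectangle, weak axis: I_min = h·b³/12 with h = 53.8 mm fixed  ⇒  b = (12I/h)^(1/3) = 20.5 mm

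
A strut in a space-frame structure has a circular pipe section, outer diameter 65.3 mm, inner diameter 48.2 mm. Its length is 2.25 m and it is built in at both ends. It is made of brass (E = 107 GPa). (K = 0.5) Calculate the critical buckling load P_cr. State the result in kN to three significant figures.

P_cr ≈ 524 kN

d_o = 65.3 mm, d_i = 48.2 mm
I = π(d_o⁴ − d_i⁴)/64 = π(65.3⁴ − 48.20⁴)/64 = 6.276×10^5 mm⁴
I = 6.276×10^5 mm⁴ = 6.276×10^-7 m⁴
Effective length L_e = K·L = 0.5 × 2.25 = 1.125 m
P_cr = π²EI / L_e² = π² × 107×10⁹ × 6.276×10^-7 / 1.125² = 5.237×10^5 N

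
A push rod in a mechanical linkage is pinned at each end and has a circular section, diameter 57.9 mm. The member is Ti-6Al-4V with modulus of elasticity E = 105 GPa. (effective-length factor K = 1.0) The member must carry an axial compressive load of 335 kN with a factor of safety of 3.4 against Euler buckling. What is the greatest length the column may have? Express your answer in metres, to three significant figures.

L_max ≈ 0.708 m

I = πd⁴/64 = π×57.9⁴/64 = 5.517×10^5 mm⁴
I = 5.517×10^-7 m⁴
Required critical load P_cr = n·P = 3.4 × 335 = 1139 kN = 1.139×10^6 N
From P_cr = π²EI/(K·L)²:  L = (1/K)·√(π²EI/P_cr) = (1/1)·√(π²×1.05×10^11×5.517×10^-7/1.139×10^6)
L = 0.708 m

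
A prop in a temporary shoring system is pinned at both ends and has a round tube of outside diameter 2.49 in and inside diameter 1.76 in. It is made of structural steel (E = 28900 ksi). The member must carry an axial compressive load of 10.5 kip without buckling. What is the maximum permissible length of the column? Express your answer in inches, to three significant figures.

L_max ≈ 196 in

d_o = 2.49 in, d_i = 1.76 in
I = π(d_o⁴ − d_i⁴)/64 = π(2.49⁴ − 1.760⁴)/64 = 1.416 in⁴
At the buckling limit P_cr = P = 1.050×10^4 lb
From P_cr = π²EI/(K·L)²:  L = (1/K)·√(π²EI/P_cr) = (1/1)·√(π²×2.89×10^7×1.416/1.050×10^4)
L = 196 in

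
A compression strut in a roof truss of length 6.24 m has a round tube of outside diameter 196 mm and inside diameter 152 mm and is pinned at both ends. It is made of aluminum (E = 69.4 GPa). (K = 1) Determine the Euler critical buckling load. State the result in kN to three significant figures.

d_o = 196 mm, d_i = 152 mm
I = π(d_o⁴ − d_i⁴)/64 = π(196⁴ − 152.0⁴)/64 = 4.624×10^7 mm⁴
I = 4.624×10^7 mm⁴ = 4.624×10^-5 m⁴
Effective length L_e = K·L = 1 × 6.24 = 6.240 m
P_cr = π²EI / L_e² = π² × 69.4×10⁹ × 4.624×10^-5 / 6.240² = 8.134×10^5 N

P_cr ≈ 813 kN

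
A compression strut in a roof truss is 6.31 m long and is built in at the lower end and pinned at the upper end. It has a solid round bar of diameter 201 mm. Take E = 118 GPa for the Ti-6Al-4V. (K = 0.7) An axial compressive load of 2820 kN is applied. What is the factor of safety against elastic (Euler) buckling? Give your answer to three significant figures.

n ≈ 1.70

I = πd⁴/64 = π×201⁴/64 = 8.012×10^7 mm⁴
I = 8.012×10^7 mm⁴ = 8.012×10^-5 m⁴
Effective length L_e = K·L = 0.7 × 6.31 = 4.417 m
P_cr = π²EI / L_e² = π² × 118×10⁹ × 8.012×10^-5 / 4.417² = 4.783×10^6 N
Factor of safety n = P_cr / P = 4782.8 / 2820 = 1.70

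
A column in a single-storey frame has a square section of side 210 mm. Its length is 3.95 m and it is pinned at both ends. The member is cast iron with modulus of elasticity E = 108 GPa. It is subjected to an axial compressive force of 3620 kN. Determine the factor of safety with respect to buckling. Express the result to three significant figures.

I = a⁴/12 = 210⁴/12 = 1.621×10^8 mm⁴
I = 1.621×10^8 mm⁴ = 1.621×10^-4 m⁴
Effective length L_e = K·L = 1 × 3.95 = 3.950 m
P_cr = π²EI / L_e² = π² × 108×10⁹ × 1.621×10^-4 / 3.950² = 1.107×10^7 N
Factor of safety n = P_cr / P = 11072 / 3620 = 3.06

n ≈ 3.06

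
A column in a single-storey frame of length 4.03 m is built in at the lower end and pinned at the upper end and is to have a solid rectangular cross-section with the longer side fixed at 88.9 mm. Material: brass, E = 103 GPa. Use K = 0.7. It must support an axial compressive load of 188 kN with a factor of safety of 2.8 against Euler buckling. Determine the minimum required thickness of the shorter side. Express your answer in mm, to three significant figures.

Required P_cr = n·P = 2.8 × 188 = 526.4 kN
L_e = K·L = 0.7 × 4.03 = 2.821 m
Required I = P_cr·L_e²/(π²E) = 5.264×10^5 × 2.821² / (π² × 1.03×10^11) = 4.121×10^-6 m⁴
I_req = 4.121×10^6 mm⁴
Rectangle, weak axis: I_min = h·b³/12 with h = 88.9 mm fixed  ⇒  b = (12I/h)^(1/3) = 82.2 mm

b ≈ 82.2 mm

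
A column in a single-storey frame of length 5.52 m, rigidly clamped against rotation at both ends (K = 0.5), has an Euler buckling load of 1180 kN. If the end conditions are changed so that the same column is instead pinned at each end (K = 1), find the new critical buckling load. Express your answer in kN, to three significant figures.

P_cr ∝ 1/K², so P_cr,new = P_cr,old × (K_old/K_new)² = 1180 × (0.5/1)²
= 1180 × 0.2500 = 295 kN

P_cr ≈ 295 kN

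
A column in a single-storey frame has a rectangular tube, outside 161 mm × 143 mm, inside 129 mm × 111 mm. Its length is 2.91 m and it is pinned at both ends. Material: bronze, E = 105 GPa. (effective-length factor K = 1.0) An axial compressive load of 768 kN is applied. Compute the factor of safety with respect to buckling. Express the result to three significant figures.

Weak-axis I_min = (h_o·b_o³ − h_i·b_i³)/12 with b_o = 143, b_i = 111.0 mm (shorter outer/inner sides).
I_min = (161×143³ − 129.0×111.0³)/12 = 2.453×10^7 mm⁴
I = 2.453×10^7 mm⁴ = 2.453×10^-5 m⁴
Effective length L_e = K·L = 1 × 2.91 = 2.910 m
P_cr = π²EI / L_e² = π² × 105×10⁹ × 2.453×10^-5 / 2.910² = 3.002×10^6 N
Factor of safety n = P_cr / P = 3002.1 / 768 = 3.91

n ≈ 3.91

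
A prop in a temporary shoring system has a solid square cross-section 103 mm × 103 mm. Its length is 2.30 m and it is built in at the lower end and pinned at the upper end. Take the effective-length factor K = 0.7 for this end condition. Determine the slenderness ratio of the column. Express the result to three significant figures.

I = a⁴/12 = 103⁴/12 = 9.379×10^6 mm⁴
A = 1.061×10^4 mm²;  r_min = √(I/A) = √(9.379×10^6/1.061×10^4) = 29.73 mm
L_e = K·L = 0.7 × 2.30 m = 1.610 m = 1610.0 mm
λ = L_e / r_min = 1610.0 / 29.73 = 54.1

λ ≈ 54.1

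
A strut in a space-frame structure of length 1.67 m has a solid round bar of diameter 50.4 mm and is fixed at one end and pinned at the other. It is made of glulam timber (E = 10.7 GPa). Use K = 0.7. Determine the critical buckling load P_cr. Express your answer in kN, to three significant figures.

P_cr ≈ 24.5 kN

I = πd⁴/64 = π×50.4⁴/64 = 3.167×10^5 mm⁴
I = 3.167×10^5 mm⁴ = 3.167×10^-7 m⁴
Effective length L_e = K·L = 0.7 × 1.67 = 1.169 m
P_cr = π²EI / L_e² = π² × 10.7×10⁹ × 3.167×10^-7 / 1.169² = 2.448×10^4 N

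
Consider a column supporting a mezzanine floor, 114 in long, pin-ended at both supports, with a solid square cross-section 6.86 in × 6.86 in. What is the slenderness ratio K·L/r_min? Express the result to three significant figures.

λ ≈ 57.6

I = a⁴/12 = 6.86⁴/12 = 184.6 in⁴
A = 47.06 in²;  r_min = √(I/A) = √(184.6/47.06) = 1.980 in
L_e = K·L = 1 × 114 = 114.0 in
λ = L_e / r_min = 114.00 / 1.980 = 57.6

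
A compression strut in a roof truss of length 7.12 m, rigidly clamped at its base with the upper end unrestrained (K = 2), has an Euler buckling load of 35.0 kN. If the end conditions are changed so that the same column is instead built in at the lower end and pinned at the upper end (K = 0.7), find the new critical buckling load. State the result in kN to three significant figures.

P_cr ≈ 286 kN

P_cr ∝ 1/K², so P_cr,new = P_cr,old × (K_old/K_new)² = 35.0 × (2/0.7)²
= 35.0 × 8.163 = 286 kN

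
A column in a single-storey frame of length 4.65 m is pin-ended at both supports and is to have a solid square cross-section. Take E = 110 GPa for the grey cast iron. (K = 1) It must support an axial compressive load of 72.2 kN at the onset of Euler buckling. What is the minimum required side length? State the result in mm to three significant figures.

a ≈ 64.5 mm

L_e = K·L = 1 × 4.65 = 4.650 m
Required I = P_cr·L_e²/(π²E) = 7.220×10^4 × 4.650² / (π² × 1.10×10^11) = 1.438×10^-6 m⁴
I_req = 1.438×10^6 mm⁴
Solid square: I = a⁴/12  ⇒  a = (12I)^(1/4) = (12×1.438×10^6)^(1/4) = 64.5 mm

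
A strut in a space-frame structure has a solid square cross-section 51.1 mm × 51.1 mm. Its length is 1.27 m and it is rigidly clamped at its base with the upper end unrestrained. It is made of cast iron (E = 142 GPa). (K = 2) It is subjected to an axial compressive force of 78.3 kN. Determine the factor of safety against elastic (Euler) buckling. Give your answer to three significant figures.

n ≈ 1.58

I = a⁴/12 = 51.1⁴/12 = 5.682×10^5 mm⁴
I = 5.682×10^5 mm⁴ = 5.682×10^-7 m⁴
Effective length L_e = K·L = 2 × 1.27 = 2.540 m
P_cr = π²EI / L_e² = π² × 142×10⁹ × 5.682×10^-7 / 2.540² = 1.234×10^5 N
Factor of safety n = P_cr / P = 123.43 / 78.3 = 1.58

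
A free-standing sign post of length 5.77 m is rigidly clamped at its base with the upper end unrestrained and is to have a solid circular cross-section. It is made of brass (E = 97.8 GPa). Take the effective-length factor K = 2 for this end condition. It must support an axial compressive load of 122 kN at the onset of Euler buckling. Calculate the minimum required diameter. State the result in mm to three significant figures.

L_e = K·L = 2 × 5.77 = 11.54 m
Required I = P_cr·L_e²/(π²E) = 1.220×10^5 × 11.54² / (π² × 9.78×10^10) = 1.683×10^-5 m⁴
I_req = 1.683×10^7 mm⁴
Solid circle: I = πd⁴/64  ⇒  d = (64I/π)^(1/4) = (64×1.683×10^7/π)^(1/4) = 136 mm

d ≈ 136 mm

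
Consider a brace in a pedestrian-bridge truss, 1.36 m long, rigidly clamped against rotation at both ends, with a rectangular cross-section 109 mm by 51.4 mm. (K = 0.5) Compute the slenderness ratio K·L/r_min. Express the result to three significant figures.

λ ≈ 45.8

For a rectangle r_min = b/√12 = 51.4/√12 = 14.84 mm
L_e = K·L = 0.5 × 1.36 m = 0.6800 m = 680.00 mm
λ = L_e / r_min = 680.00 / 14.84 = 45.8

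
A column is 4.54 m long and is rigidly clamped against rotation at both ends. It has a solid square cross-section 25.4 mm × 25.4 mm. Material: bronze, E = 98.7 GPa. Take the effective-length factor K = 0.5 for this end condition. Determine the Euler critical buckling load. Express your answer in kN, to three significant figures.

I = a⁴/12 = 25.4⁴/12 = 3.469×10^4 mm⁴
I = 3.469×10^4 mm⁴ = 3.469×10^-8 m⁴
Effective length L_e = K·L = 0.5 × 4.54 = 2.270 m
P_cr = π²EI / L_e² = π² × 98.7×10⁹ × 3.469×10^-8 / 2.270² = 6.557×10^3 N

P_cr ≈ 6.56 kN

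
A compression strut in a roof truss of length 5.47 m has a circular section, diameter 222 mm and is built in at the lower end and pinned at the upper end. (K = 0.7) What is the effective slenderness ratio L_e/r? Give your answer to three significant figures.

λ ≈ 69.0

I = πd⁴/64 = π×222⁴/64 = 1.192×10^8 mm⁴
A = 3.871×10^4 mm²;  r_min = √(I/A) = √(1.192×10^8/3.871×10^4) = 55.50 mm
L_e = K·L = 0.7 × 5.47 m = 3.829 m = 3829.0 mm
λ = L_e / r_min = 3829.0 / 55.50 = 69.0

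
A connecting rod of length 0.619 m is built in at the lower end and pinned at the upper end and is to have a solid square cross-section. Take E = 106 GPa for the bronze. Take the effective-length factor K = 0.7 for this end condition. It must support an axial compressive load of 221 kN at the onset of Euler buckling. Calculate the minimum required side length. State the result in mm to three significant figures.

a ≈ 26.3 mm

L_e = K·L = 0.7 × 0.619 = 0.4333 m
Required I = P_cr·L_e²/(π²E) = 2.210×10^5 × 0.4333² / (π² × 1.06×10^11) = 3.966×10^-8 m⁴
I_req = 3.966×10^4 mm⁴
Solid square: I = a⁴/12  ⇒  a = (12I)^(1/4) = (12×3.966×10^4)^(1/4) = 26.3 mm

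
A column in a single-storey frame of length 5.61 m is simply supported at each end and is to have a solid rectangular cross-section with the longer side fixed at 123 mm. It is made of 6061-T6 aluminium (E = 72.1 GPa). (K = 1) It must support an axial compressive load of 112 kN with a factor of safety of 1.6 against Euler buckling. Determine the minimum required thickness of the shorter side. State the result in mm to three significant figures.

Required P_cr = n·P = 1.6 × 112 = 179.2 kN
L_e = K·L = 1 × 5.61 = 5.610 m
Required I = P_cr·L_e²/(π²E) = 1.792×10^5 × 5.610² / (π² × 7.21×10^10) = 7.926×10^-6 m⁴
I_req = 7.926×10^6 mm⁴
Rectangle, weak axis: I_min = h·b³/12 with h = 123 mm fixed  ⇒  b = (12I/h)^(1/3) = 91.8 mm

b ≈ 91.8 mm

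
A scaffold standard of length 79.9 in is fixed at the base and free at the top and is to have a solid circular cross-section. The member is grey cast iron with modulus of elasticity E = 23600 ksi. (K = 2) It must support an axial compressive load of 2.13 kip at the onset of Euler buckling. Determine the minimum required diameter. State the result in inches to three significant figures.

L_e = K·L = 2 × 79.9 = 159.8 in
Required I = P_cr·L_e²/(π²E) = 2.130×10^3 × 159.8² / (π² × 2.36×10^7) = 0.2335 in⁴
Solid circle: I = πd⁴/64  ⇒  d = (64I/π)^(1/4) = (64×0.2335/π)^(1/4) = 1.48 in

d ≈ 1.48 in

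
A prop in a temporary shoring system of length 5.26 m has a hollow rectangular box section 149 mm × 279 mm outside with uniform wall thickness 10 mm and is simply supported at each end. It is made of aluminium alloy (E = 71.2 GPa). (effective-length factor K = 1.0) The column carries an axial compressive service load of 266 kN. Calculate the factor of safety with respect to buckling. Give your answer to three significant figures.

Inner dimensions: h_i = 279 − 2×10 = 259.0 mm, b_i = 149 − 2×10 = 129.0 mm
Weak-axis I_min = (h_o·b_o³ − h_i·b_i³)/12 with b_o = 149, b_i = 129.0 mm (shorter outer/inner sides).
I_min = (279×149³ − 259.0×129.0³)/12 = 3.058×10^7 mm⁴
I = 3.058×10^7 mm⁴ = 3.058×10^-5 m⁴
Effective length L_e = K·L = 1 × 5.26 = 5.260 m
P_cr = π²EI / L_e² = π² × 71.2×10⁹ × 3.058×10^-5 / 5.260² = 7.766×10^5 N
Factor of safety n = P_cr / P = 776.61 / 266 = 2.92

n ≈ 2.92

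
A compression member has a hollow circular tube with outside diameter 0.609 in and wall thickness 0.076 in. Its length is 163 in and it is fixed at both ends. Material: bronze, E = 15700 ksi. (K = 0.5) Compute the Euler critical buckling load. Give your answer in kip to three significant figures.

Inner diameter d_i = 0.609 − 2×0.076 = 0.4570 in
I = π(d_o⁴ − d_i⁴)/64 = π(0.609⁴ − 0.4570⁴)/64 = 4.611×10^-3 in⁴
Effective length L_e = K·L = 0.5 × 163 = 81.50 in
P_cr = π²EI / L_e² = π² × 15700×10³ × 4.611×10^-3 / 81.50² = 107.6 lb

P_cr ≈ 0.108 kip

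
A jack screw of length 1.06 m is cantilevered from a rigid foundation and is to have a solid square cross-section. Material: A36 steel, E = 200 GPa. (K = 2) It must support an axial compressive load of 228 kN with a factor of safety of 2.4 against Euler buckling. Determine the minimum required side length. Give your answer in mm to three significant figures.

Required P_cr = n·P = 2.4 × 228 = 547.2 kN
L_e = K·L = 2 × 1.06 = 2.120 m
Required I = P_cr·L_e²/(π²E) = 5.472×10^5 × 2.120² / (π² × 2.00×10^11) = 1.246×10^-6 m⁴
I_req = 1.246×10^6 mm⁴
Solid square: I = a⁴/12  ⇒  a = (12I)^(1/4) = (12×1.246×10^6)^(1/4) = 62.2 mm

a ≈ 62.2 mm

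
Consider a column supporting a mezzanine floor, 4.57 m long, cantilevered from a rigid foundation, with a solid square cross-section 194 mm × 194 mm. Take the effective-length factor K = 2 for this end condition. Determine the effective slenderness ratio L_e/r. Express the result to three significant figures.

For a square r = a/√12 = 194/√12 = 56.00 mm
L_e = K·L = 2 × 4.57 m = 9.140 m = 9140.0 mm
λ = L_e / r_min = 9140.0 / 56.00 = 163

λ ≈ 163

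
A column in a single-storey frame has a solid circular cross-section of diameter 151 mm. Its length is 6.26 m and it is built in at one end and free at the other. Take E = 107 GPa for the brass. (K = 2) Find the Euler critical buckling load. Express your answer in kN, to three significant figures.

P_cr ≈ 172 kN

I = πd⁴/64 = π×151⁴/64 = 2.552×10^7 mm⁴
I = 2.552×10^7 mm⁴ = 2.552×10^-5 m⁴
Effective length L_e = K·L = 2 × 6.26 = 12.52 m
P_cr = π²EI / L_e² = π² × 107×10⁹ × 2.552×10^-5 / 12.52² = 1.719×10^5 N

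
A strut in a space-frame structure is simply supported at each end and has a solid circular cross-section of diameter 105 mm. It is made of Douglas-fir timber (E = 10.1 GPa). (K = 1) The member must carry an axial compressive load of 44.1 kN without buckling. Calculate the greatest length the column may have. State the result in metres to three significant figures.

I = πd⁴/64 = π×105⁴/64 = 5.967×10^6 mm⁴
I = 5.967×10^-6 m⁴
At the buckling limit P_cr = P = 4.410×10^4 N
From P_cr = π²EI/(K·L)²:  L = (1/K)·√(π²EI/P_cr) = (1/1)·√(π²×1.01×10^10×5.967×10^-6/4.410×10^4)
L = 3.67 m

L_max ≈ 3.67 m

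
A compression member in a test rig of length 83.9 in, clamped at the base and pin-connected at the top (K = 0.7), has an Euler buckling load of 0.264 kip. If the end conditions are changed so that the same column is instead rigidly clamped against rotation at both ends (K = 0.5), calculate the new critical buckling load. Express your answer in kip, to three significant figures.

P_cr ∝ 1/K², so P_cr,new = P_cr,old × (K_old/K_new)² = 0.264 × (0.7/0.5)²
= 0.264 × 1.960 = 0.517 kip

P_cr ≈ 0.517 kip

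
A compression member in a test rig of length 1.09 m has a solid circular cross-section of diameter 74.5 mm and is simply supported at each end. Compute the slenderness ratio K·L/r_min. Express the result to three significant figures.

For a solid circle r = d/4 = 74.5/4 = 18.62 mm
L_e = K·L = 1 × 1.09 m = 1.090 m = 1090.0 mm
λ = L_e / r_min = 1090.0 / 18.62 = 58.5

λ ≈ 58.5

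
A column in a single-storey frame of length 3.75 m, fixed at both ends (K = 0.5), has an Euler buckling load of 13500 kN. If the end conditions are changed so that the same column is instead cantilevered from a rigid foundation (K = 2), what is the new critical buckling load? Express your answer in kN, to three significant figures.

P_cr ∝ 1/K², so P_cr,new = P_cr,old × (K_old/K_new)² = 13500 × (0.5/2)²
= 13500 × 0.06250 = 844 kN

P_cr ≈ 844 kN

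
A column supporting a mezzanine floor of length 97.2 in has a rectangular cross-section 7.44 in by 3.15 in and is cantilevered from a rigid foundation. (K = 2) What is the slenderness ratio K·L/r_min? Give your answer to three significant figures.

λ ≈ 214

For a rectangle r_min = b/√12 = 3.15/√12 = 0.9093 in
L_e = K·L = 2 × 97.2 = 194.4 in
λ = L_e / r_min = 194.40 / 0.9093 = 214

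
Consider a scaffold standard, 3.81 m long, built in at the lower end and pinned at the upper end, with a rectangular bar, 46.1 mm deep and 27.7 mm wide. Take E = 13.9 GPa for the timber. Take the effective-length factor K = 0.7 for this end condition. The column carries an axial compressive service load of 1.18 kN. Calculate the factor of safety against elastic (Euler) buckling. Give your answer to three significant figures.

Buckling occurs about the weak axis: I_min = h·b³/12 with b = 27.7 mm (the shorter side).
I_min = 46.1×27.7³/12 = 8.165×10^4 mm⁴
I = 8.165×10^4 mm⁴ = 8.165×10^-8 m⁴
Effective length L_e = K·L = 0.7 × 3.81 = 2.667 m
P_cr = π²EI / L_e² = π² × 13.9×10⁹ × 8.165×10^-8 / 2.667² = 1.575×10^3 N
Factor of safety n = P_cr / P = 1.5748 / 1.18 = 1.33

n ≈ 1.33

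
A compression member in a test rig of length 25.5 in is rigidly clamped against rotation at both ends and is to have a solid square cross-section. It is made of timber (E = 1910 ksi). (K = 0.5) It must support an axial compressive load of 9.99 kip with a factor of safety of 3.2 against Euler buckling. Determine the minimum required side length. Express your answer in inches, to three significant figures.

a ≈ 1.35 in

Required P_cr = n·P = 3.2 × 9.99 = 31.97 kip
L_e = K·L = 0.5 × 25.5 = 12.75 in
Required I = P_cr·L_e²/(π²E) = 3.197×10^4 × 12.75² / (π² × 1.91×10^6) = 0.2757 in⁴
Solid square: I = a⁴/12  ⇒  a = (12I)^(1/4) = (12×0.2757)^(1/4) = 1.35 in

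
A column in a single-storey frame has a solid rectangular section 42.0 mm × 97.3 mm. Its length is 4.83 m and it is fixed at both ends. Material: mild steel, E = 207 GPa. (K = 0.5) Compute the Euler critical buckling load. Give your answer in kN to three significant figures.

P_cr ≈ 210 kN

Buckling occurs about the weak axis: I_min = h·b³/12 with b = 42.0 mm (the shorter side).
I_min = 97.3×42.0³/12 = 6.007×10^5 mm⁴
I = 6.007×10^5 mm⁴ = 6.007×10^-7 m⁴
Effective length L_e = K·L = 0.5 × 4.83 = 2.415 m
P_cr = π²EI / L_e² = π² × 207×10⁹ × 6.007×10^-7 / 2.415² = 2.104×10^5 N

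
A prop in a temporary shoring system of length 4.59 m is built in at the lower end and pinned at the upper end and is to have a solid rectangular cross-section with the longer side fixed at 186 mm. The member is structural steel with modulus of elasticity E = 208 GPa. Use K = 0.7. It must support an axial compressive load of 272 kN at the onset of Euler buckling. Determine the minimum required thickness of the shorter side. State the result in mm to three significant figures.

L_e = K·L = 0.7 × 4.59 = 3.213 m
Required I = P_cr·L_e²/(π²E) = 2.720×10^5 × 3.213² / (π² × 2.08×10^11) = 1.368×10^-6 m⁴
I_req = 1.368×10^6 mm⁴
Rectangle, weak axis: I_min = h·b³/12 with h = 186 mm fixed  ⇒  b = (12I/h)^(1/3) = 44.5 mm

b ≈ 44.5 mm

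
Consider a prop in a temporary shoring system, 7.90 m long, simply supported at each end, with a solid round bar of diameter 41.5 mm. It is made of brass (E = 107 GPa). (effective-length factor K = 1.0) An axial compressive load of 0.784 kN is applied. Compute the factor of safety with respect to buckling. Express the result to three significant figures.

n ≈ 3.14

I = πd⁴/64 = π×41.5⁴/64 = 1.456×10^5 mm⁴
I = 1.456×10^5 mm⁴ = 1.456×10^-7 m⁴
Effective length L_e = K·L = 1 × 7.90 = 7.900 m
P_cr = π²EI / L_e² = π² × 107×10⁹ × 1.456×10^-7 / 7.900² = 2.464×10^3 N
Factor of safety n = P_cr / P = 2.4637 / 0.784 = 3.14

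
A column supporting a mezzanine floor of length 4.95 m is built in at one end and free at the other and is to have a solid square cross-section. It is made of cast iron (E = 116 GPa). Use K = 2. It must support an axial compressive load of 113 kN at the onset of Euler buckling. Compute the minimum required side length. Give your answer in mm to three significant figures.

a ≈ 104 mm

L_e = K·L = 2 × 4.95 = 9.900 m
Required I = P_cr·L_e²/(π²E) = 1.130×10^5 × 9.900² / (π² × 1.16×10^11) = 9.674×10^-6 m⁴
I_req = 9.674×10^6 mm⁴
Solid square: I = a⁴/12  ⇒  a = (12I)^(1/4) = (12×9.674×10^6)^(1/4) = 104 mm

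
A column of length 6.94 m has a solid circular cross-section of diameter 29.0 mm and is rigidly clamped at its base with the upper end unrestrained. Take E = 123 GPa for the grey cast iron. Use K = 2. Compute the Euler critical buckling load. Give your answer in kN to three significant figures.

P_cr ≈ 0.219 kN

I = πd⁴/64 = π×29.0⁴/64 = 3.472×10^4 mm⁴
I = 3.472×10^4 mm⁴ = 3.472×10^-8 m⁴
Effective length L_e = K·L = 2 × 6.94 = 13.88 m
P_cr = π²EI / L_e² = π² × 123×10⁹ × 3.472×10^-8 / 13.88² = 218.8 N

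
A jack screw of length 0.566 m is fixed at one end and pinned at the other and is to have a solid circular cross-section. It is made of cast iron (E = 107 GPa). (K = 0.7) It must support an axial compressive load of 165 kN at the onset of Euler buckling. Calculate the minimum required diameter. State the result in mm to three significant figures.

d ≈ 26.6 mm

L_e = K·L = 0.7 × 0.566 = 0.3962 m
Required I = P_cr·L_e²/(π²E) = 1.650×10^5 × 0.3962² / (π² × 1.07×10^11) = 2.453×10^-8 m⁴
I_req = 2.453×10^4 mm⁴
Solid circle: I = πd⁴/64  ⇒  d = (64I/π)^(1/4) = (64×2.453×10^4/π)^(1/4) = 26.6 mm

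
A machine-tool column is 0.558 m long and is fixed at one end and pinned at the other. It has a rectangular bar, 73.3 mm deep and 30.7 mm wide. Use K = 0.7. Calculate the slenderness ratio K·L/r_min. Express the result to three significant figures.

λ ≈ 44.1

Buckling occurs about the weak axis: I_min = h·b³/12 with b = 30.7 mm (the shorter side).
I_min = 73.3×30.7³/12 = 1.767×10^5 mm⁴
A = 2.250×10^3 mm²;  r_min = √(I/A) = √(1.767×10^5/2.250×10^3) = 8.862 mm
L_e = K·L = 0.7 × 0.558 m = 0.3906 m = 390.60 mm
λ = L_e / r_min = 390.60 / 8.862 = 44.1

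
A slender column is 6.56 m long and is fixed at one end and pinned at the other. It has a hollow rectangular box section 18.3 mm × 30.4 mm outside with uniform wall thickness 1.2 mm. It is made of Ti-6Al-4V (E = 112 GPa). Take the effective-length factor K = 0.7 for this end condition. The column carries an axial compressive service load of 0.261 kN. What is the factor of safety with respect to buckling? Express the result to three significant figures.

n ≈ 1.23

Inner dimensions: h_i = 30.4 − 2×1.2 = 28.00 mm, b_i = 18.3 − 2×1.2 = 15.90 mm
Weak-axis I_min = (h_o·b_o³ − h_i·b_i³)/12 with b_o = 18.3, b_i = 15.90 mm (shorter outer/inner sides).
I_min = (30.4×18.3³ − 28.00×15.90³)/12 = 6.146×10^3 mm⁴
I = 6.146×10^3 mm⁴ = 6.146×10^-9 m⁴
Effective length L_e = K·L = 0.7 × 6.56 = 4.592 m
P_cr = π²EI / L_e² = π² × 112×10⁹ × 6.146×10^-9 / 4.592² = 322.2 N
Factor of safety n = P_cr / P = 0.32220 / 0.261 = 1.23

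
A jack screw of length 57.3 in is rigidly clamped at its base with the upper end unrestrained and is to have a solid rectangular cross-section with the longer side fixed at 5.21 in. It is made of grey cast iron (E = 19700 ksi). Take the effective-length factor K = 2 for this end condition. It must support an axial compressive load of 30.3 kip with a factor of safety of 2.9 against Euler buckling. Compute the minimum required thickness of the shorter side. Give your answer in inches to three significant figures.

Required P_cr = n·P = 2.9 × 30.3 = 87.87 kip
L_e = K·L = 2 × 57.3 = 114.6 in
Required I = P_cr·L_e²/(π²E) = 8.787×10^4 × 114.6² / (π² × 1.97×10^7) = 5.935 in⁴
Rectangle, weak axis: I_min = h·b³/12 with h = 5.21 in fixed  ⇒  b = (12I/h)^(1/3) = 2.39 in

b ≈ 2.39 in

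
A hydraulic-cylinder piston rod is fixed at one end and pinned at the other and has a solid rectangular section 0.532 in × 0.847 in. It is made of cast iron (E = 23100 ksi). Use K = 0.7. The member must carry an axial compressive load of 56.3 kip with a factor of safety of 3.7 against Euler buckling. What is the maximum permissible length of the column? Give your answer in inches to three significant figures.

Buckling occurs about the weak axis: I_min = h·b³/12 with b = 0.532 in (the shorter side).
I_min = 0.847×0.532³/12 = 1.063×10^-2 in⁴
Required critical load P_cr = n·P = 3.7 × 56.3 = 208.3 kip = 2.083×10^5 lb
From P_cr = π²EI/(K·L)²:  L = (1/K)·√(π²EI/P_cr) = (1/0.7)·√(π²×2.31×10^7×1.063×10^-2/2.083×10^5)
L = 4.87 in

L_max ≈ 4.87 in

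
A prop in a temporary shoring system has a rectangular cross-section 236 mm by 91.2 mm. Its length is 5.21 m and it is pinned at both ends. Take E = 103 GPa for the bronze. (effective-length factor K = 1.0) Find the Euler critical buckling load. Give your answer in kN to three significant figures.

P_cr ≈ 559 kN

Buckling occurs about the weak axis: I_min = h·b³/12 with b = 91.2 mm (the shorter side).
I_min = 236×91.2³/12 = 1.492×10^7 mm⁴
I = 1.492×10^7 mm⁴ = 1.492×10^-5 m⁴
Effective length L_e = K·L = 1 × 5.21 = 5.210 m
P_cr = π²EI / L_e² = π² × 103×10⁹ × 1.492×10^-5 / 5.210² = 5.587×10^5 N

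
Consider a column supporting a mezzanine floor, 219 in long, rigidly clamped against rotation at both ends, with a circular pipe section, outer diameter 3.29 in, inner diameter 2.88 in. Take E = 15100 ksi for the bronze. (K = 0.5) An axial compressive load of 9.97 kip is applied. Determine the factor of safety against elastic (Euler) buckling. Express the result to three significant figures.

d_o = 3.29 in, d_i = 2.88 in
I = π(d_o⁴ − d_i⁴)/64 = π(3.29⁴ − 2.880⁴)/64 = 2.374 in⁴
Effective length L_e = K·L = 0.5 × 219 = 109.5 in
P_cr = π²EI / L_e² = π² × 15100×10³ × 2.374 / 109.5² = 2.951×10^4 lb
Factor of safety n = P_cr / P = 29.508 / 9.97 = 2.96

n ≈ 2.96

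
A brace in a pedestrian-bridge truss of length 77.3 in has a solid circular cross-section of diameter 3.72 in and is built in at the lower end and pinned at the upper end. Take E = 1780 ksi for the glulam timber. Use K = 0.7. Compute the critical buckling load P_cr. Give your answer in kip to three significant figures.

I = πd⁴/64 = π×3.72⁴/64 = 9.400 in⁴
Effective length L_e = K·L = 0.7 × 77.3 = 54.11 in
P_cr = π²EI / L_e² = π² × 1780×10³ × 9.400 / 54.11² = 5.640×10^4 lb

P_cr ≈ 56.4 kip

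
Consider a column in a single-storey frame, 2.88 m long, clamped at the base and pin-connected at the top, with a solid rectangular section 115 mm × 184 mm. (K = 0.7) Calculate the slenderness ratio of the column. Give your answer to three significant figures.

For a rectangle r_min = b/√12 = 115/√12 = 33.20 mm
L_e = K·L = 0.7 × 2.88 m = 2.016 m = 2016.0 mm
λ = L_e / r_min = 2016.0 / 33.20 = 60.7

λ ≈ 60.7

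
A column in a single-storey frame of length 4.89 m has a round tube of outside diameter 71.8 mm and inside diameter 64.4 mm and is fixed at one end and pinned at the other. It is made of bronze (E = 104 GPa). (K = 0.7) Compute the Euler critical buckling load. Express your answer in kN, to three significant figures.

P_cr ≈ 40.3 kN

d_o = 71.8 mm, d_i = 64.4 mm
I = π(d_o⁴ − d_i⁴)/64 = π(71.8⁴ − 64.40⁴)/64 = 4.602×10^5 mm⁴
I = 4.602×10^5 mm⁴ = 4.602×10^-7 m⁴
Effective length L_e = K·L = 0.7 × 4.89 = 3.423 m
P_cr = π²EI / L_e² = π² × 104×10⁹ × 4.602×10^-7 / 3.423² = 4.032×10^4 N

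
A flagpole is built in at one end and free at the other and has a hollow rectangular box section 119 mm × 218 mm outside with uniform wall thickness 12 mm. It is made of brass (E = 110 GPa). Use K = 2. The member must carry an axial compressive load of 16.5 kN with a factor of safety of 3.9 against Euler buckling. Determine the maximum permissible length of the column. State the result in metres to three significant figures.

Inner dimensions: h_i = 218 − 2×12 = 194.0 mm, b_i = 119 − 2×12 = 95.00 mm
Weak-axis I_min = (h_o·b_o³ − h_i·b_i³)/12 with b_o = 119, b_i = 95.00 mm (shorter outer/inner sides).
I_min = (218×119³ − 194.0×95.00³)/12 = 1.675×10^7 mm⁴
I = 1.675×10^-5 m⁴
Required critical load P_cr = n·P = 3.9 × 16.5 = 64.35 kN = 6.435×10^4 N
From P_cr = π²EI/(K·L)²:  L = (1/K)·√(π²EI/P_cr) = (1/2)·√(π²×1.10×10^11×1.675×10^-5/6.435×10^4)
L = 8.41 m

L_max ≈ 8.41 m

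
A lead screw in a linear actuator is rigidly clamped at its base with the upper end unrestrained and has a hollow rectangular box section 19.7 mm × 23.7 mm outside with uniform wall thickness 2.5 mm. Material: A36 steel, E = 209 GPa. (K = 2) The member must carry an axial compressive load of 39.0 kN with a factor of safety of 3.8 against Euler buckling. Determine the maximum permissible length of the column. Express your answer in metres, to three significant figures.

Inner dimensions: h_i = 23.7 − 2×2.5 = 18.70 mm, b_i = 19.7 − 2×2.5 = 14.70 mm
Weak-axis I_min = (h_o·b_o³ − h_i·b_i³)/12 with b_o = 19.7, b_i = 14.70 mm (shorter outer/inner sides).
I_min = (23.7×19.7³ − 18.70×14.70³)/12 = 1.015×10^4 mm⁴
I = 1.015×10^-8 m⁴
Required critical load P_cr = n·P = 3.8 × 39.0 = 148.2 kN = 1.482×10^5 N
From P_cr = π²EI/(K·L)²:  L = (1/K)·√(π²EI/P_cr) = (1/2)·√(π²×2.09×10^11×1.015×10^-8/1.482×10^5)
L = 0.188 m

L_max ≈ 0.188 m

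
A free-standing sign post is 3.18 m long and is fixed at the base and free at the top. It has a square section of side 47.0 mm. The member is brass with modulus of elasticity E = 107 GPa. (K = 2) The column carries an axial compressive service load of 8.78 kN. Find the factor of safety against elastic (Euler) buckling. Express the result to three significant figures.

I = a⁴/12 = 47.0⁴/12 = 4.066×10^5 mm⁴
I = 4.066×10^5 mm⁴ = 4.066×10^-7 m⁴
Effective length L_e = K·L = 2 × 3.18 = 6.360 m
P_cr = π²EI / L_e² = π² × 107×10⁹ × 4.066×10^-7 / 6.360² = 1.062×10^4 N
Factor of safety n = P_cr / P = 10.616 / 8.78 = 1.21

n ≈ 1.21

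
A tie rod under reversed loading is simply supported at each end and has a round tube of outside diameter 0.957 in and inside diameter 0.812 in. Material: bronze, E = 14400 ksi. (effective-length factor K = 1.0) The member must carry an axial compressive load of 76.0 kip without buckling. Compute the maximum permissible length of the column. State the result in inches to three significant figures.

L_max ≈ 6.09 in

d_o = 0.957 in, d_i = 0.812 in
I = π(d_o⁴ − d_i⁴)/64 = π(0.957⁴ − 0.8120⁴)/64 = 1.983×10^-2 in⁴
At the buckling limit P_cr = P = 7.600×10^4 lb
From P_cr = π²EI/(K·L)²:  L = (1/K)·√(π²EI/P_cr) = (1/1)·√(π²×1.44×10^7×1.983×10^-2/7.600×10^4)
L = 6.09 in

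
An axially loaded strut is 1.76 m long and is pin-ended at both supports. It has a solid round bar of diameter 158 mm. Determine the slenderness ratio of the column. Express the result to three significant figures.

For a solid circle r = d/4 = 158/4 = 39.50 mm
L_e = K·L = 1 × 1.76 m = 1.760 m = 1760.0 mm
λ = L_e / r_min = 1760.0 / 39.50 = 44.6

λ ≈ 44.6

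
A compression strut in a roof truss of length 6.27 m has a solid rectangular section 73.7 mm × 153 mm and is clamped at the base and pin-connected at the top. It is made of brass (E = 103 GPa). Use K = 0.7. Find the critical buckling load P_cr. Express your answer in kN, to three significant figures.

Buckling occurs about the weak axis: I_min = h·b³/12 with b = 73.7 mm (the shorter side).
I_min = 153×73.7³/12 = 5.104×10^6 mm⁴
I = 5.104×10^6 mm⁴ = 5.104×10^-6 m⁴
Effective length L_e = K·L = 0.7 × 6.27 = 4.389 m
P_cr = π²EI / L_e² = π² × 103×10⁹ × 5.104×10^-6 / 4.389² = 2.694×10^5 N

P_cr ≈ 269 kN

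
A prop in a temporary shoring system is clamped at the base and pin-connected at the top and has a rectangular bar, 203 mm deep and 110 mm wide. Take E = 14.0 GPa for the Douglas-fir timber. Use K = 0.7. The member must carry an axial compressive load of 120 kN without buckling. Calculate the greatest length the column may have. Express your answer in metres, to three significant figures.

L_max ≈ 7.27 m

Buckling occurs about the weak axis: I_min = h·b³/12 with b = 110 mm (the shorter side).
I_min = 203×110³/12 = 2.252×10^7 mm⁴
I = 2.252×10^-5 m⁴
At the buckling limit P_cr = P = 1.200×10^5 N
From P_cr = π²EI/(K·L)²:  L = (1/K)·√(π²EI/P_cr) = (1/0.7)·√(π²×1.40×10^10×2.252×10^-5/1.200×10^5)
L = 7.27 m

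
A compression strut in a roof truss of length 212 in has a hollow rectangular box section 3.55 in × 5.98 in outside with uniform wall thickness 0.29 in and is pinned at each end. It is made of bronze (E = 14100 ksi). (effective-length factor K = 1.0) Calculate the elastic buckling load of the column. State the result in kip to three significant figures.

Inner dimensions: h_i = 5.98 − 2×0.29 = 5.400 in, b_i = 3.55 − 2×0.29 = 2.970 in
Weak-axis I_min = (h_o·b_o³ − h_i·b_i³)/12 with b_o = 3.55, b_i = 2.970 in (shorter outer/inner sides).
I_min = (5.98×3.55³ − 5.400×2.970³)/12 = 10.51 in⁴
Effective length L_e = K·L = 1 × 212 = 212.0 in
P_cr = π²EI / L_e² = π² × 14100×10³ × 10.51 / 212.0² = 3.253×10^4 lb

P_cr ≈ 32.5 kip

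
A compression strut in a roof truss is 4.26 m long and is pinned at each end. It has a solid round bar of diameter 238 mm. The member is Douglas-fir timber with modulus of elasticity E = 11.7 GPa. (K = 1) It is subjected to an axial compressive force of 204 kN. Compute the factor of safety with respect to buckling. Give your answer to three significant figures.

I = πd⁴/64 = π×238⁴/64 = 1.575×10^8 mm⁴
I = 1.575×10^8 mm⁴ = 1.575×10^-4 m⁴
Effective length L_e = K·L = 1 × 4.26 = 4.260 m
P_cr = π²EI / L_e² = π² × 11.7×10⁹ × 1.575×10^-4 / 4.260² = 1.002×10^6 N
Factor of safety n = P_cr / P = 1002.2 / 204 = 4.91

n ≈ 4.91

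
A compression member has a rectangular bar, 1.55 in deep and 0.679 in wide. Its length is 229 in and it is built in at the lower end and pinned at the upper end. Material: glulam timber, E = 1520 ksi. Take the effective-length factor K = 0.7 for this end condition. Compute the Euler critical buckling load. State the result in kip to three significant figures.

Buckling occurs about the weak axis: I_min = h·b³/12 with b = 0.679 in (the shorter side).
I_min = 1.55×0.679³/12 = 4.044×10^-2 in⁴
Effective length L_e = K·L = 0.7 × 229 = 160.3 in
P_cr = π²EI / L_e² = π² × 1520×10³ × 4.044×10^-2 / 160.3² = 23.61 lb

P_cr ≈ 0.0236 kip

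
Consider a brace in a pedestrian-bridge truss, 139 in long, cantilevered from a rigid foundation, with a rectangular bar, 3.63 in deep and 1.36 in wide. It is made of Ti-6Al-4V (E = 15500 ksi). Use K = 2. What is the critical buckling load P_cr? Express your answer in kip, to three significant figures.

Buckling occurs about the weak axis: I_min = h·b³/12 with b = 1.36 in (the shorter side).
I_min = 3.63×1.36³/12 = 0.7609 in⁴
Effective length L_e = K·L = 2 × 139 = 278.0 in
P_cr = π²EI / L_e² = π² × 15500×10³ × 0.7609 / 278.0² = 1.506×10^3 lb

P_cr ≈ 1.51 kip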